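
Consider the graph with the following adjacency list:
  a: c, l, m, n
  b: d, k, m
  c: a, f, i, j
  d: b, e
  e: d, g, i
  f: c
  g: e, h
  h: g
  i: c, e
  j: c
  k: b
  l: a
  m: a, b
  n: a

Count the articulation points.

Removing a increases the component count from 1 to 3, so a is a cut vertex.
Removing b increases the component count from 1 to 2, so b is a cut vertex.
Removing c increases the component count from 1 to 3, so c is a cut vertex.
Likewise e, g are cut vertices.
By contrast removing k leaves 1 component; it is not a cut vertex. No other vertex is a cut vertex either.

5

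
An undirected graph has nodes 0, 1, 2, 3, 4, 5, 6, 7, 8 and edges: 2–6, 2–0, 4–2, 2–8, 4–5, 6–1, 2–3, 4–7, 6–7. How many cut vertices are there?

Removing 2 increases the component count from 1 to 4, so 2 is a cut vertex.
Removing 4 increases the component count from 1 to 2, so 4 is a cut vertex.
Removing 6 increases the component count from 1 to 2, so 6 is a cut vertex.
By contrast removing 1 leaves 1 component; it is not a cut vertex. No other vertex is a cut vertex either.

3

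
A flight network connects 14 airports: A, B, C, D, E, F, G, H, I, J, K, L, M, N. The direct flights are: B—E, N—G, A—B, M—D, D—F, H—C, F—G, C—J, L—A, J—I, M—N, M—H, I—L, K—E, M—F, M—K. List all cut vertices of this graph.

Removing M increases the component count from 1 to 2, so M is a cut vertex.
By contrast removing N leaves 1 component; it is not a cut vertex. No other vertex is a cut vertex either.

M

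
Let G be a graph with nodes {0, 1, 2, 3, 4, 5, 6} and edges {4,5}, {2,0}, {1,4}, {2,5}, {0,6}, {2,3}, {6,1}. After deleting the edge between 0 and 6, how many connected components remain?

1

0 and 6 are still connected via 0-2-5-4-1-6, so the component count stays at 1.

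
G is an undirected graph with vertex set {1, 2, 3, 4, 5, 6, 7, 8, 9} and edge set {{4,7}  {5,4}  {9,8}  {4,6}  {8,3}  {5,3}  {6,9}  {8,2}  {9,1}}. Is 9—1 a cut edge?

Yes

Removing 9—1 leaves no path between 9 and 1: the component count goes from 1 to 2. So it is a bridge.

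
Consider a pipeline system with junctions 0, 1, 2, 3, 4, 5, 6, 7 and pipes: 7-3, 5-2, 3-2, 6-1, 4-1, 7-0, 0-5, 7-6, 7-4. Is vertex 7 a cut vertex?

Deleting 7 raises the number of components from 1 to 2, so 7 is a cut vertex.

Yes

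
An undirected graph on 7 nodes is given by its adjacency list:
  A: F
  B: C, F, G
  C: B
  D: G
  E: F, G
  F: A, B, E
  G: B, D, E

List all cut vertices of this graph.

Removing B increases the component count from 1 to 2, so B is a cut vertex.
Removing F increases the component count from 1 to 2, so F is a cut vertex.
Removing G increases the component count from 1 to 2, so G is a cut vertex.
By contrast removing C leaves 1 component; it is not a cut vertex. No other vertex is a cut vertex either.

B, F, G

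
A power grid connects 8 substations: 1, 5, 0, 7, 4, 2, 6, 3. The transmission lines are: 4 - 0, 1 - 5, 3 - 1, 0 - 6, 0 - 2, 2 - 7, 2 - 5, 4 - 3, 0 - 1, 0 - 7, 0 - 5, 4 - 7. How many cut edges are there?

1

The edges on the cycle 4-3-1-0-4 are not bridges since each lies on that cycle.
But removing 6 - 0 disconnects 6 from 0 — this is a bridge.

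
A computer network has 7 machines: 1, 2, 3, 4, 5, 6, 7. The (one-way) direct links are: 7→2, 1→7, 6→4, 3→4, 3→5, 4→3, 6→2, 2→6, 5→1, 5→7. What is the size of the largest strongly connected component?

7

{1, 2, 3, 4, 5, 6, 7} are all mutually reachable — one SCC of size 7.
The largest has 7 vertices.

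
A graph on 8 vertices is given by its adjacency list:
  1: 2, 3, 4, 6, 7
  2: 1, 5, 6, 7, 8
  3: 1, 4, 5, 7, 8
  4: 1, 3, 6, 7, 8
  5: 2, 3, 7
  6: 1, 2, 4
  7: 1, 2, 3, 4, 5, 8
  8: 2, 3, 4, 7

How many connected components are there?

Starting from 1 we can reach 1, 2, 3, 4, 5, 6, 7, 8. That is one component of size 8.
Total: 1 component.

1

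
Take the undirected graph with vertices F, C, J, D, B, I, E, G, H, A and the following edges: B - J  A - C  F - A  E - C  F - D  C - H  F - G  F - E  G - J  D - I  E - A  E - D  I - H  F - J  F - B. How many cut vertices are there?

Removing F increases the component count from 1 to 2, so F is a cut vertex.
By contrast removing A leaves 1 component; it is not a cut vertex. No other vertex is a cut vertex either.

1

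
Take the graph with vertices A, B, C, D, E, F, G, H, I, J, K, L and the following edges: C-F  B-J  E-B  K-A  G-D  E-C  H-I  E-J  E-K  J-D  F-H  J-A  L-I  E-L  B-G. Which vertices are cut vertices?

E

Removing E increases the component count from 1 to 2, so E is a cut vertex.
By contrast removing I leaves 1 component; it is not a cut vertex. No other vertex is a cut vertex either.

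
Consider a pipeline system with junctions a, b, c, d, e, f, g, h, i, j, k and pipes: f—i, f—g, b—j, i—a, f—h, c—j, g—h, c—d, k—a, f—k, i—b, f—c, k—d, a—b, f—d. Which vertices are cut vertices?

f

Removing f increases the component count from 2 to 3, so f is a cut vertex.
By contrast removing b leaves 2 components; it is not a cut vertex. No other vertex is a cut vertex either.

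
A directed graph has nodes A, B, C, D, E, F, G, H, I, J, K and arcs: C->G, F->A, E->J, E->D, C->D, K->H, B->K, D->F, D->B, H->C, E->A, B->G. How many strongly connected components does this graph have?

7

{B, C, D, H, K} are all mutually reachable — one SCC of size 5.
{J} is an SCC by itself.
{F} is an SCC by itself.
{E} is an SCC by itself.
{A} is an SCC by itself.
(and 2 more singleton SCCs)
That gives 7 strongly connected components.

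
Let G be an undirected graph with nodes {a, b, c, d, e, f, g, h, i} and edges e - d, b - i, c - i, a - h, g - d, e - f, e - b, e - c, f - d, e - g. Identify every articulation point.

Removing e increases the component count from 2 to 3, so e is a cut vertex.
By contrast removing a leaves 2 components; it is not a cut vertex. No other vertex is a cut vertex either.

e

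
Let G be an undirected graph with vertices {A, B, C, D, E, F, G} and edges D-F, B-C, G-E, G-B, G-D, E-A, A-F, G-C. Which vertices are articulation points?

G

Removing G increases the component count from 1 to 2, so G is a cut vertex.
By contrast removing D leaves 1 component; it is not a cut vertex. No other vertex is a cut vertex either.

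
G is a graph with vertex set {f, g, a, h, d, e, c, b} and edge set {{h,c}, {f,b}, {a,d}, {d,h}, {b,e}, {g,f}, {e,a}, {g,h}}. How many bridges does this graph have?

1

The edges on the cycle g-f-b-e-a-d-h-g are not bridges since each lies on that cycle.
But removing h—c disconnects h from c — this is a bridge.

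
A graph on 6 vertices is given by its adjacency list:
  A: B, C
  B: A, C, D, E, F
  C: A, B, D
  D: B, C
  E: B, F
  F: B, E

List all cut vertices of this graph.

Removing B increases the component count from 1 to 2, so B is a cut vertex.
By contrast removing D leaves 1 component; it is not a cut vertex. No other vertex is a cut vertex either.

B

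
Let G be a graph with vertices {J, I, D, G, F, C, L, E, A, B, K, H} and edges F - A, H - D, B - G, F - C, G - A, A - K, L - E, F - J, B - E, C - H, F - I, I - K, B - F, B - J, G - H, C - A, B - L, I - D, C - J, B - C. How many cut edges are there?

The edges on the cycle B-L-E-B are not bridges since each lies on that cycle.
Every edge lies on some cycle, so there are no bridges.

0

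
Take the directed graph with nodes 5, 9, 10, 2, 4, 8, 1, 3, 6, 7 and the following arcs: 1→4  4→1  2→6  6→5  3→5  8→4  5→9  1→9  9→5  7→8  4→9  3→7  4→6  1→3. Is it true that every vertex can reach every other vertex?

No

There is no directed path from 6 to 2, so the graph is not strongly connected.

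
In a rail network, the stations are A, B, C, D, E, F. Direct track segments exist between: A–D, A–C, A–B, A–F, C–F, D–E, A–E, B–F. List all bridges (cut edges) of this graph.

The edges on the cycle A-D-E-A are not bridges since each lies on that cycle.
Every edge lies on some cycle, so there are no bridges.

none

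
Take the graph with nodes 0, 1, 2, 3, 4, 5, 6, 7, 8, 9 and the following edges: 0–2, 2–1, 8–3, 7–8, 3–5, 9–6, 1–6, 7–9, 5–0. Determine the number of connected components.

2

4 is isolated — a component by itself.
Starting from 0 we can reach 0, 1, 2, 3, 5, 6, 7, 8, 9. That is one component of size 9.
Total: 2 components.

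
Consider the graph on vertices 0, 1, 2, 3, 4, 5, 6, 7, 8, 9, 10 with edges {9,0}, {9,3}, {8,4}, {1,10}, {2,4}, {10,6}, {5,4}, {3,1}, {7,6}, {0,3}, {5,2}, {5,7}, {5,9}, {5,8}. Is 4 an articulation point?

No

Deleting 4 leaves 1 component (was 1) (its neighbors 2, 5, 8 remain connected to each other), so 4 is not a cut vertex.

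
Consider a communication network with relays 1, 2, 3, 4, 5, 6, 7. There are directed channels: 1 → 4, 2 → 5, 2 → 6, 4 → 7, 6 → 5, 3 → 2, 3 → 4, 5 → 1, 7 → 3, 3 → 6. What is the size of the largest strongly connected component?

7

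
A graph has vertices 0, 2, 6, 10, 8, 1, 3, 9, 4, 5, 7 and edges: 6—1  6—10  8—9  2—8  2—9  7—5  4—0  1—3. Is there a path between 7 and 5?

Yes

From 7 we can reach 5, 7, which includes 5.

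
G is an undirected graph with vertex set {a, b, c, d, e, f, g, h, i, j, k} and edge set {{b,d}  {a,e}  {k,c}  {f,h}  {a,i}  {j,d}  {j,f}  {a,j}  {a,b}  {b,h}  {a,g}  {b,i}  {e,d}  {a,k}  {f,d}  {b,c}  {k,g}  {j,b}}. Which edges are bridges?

none

The edges on the cycle a-j-b-i-a are not bridges since each lies on that cycle.
Every edge lies on some cycle, so there are no bridges.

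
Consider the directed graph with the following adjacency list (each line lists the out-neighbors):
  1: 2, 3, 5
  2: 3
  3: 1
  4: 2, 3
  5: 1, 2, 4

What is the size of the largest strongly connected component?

5

{1, 2, 3, 4, 5} are all mutually reachable — one SCC of size 5.
The largest has 5 vertices.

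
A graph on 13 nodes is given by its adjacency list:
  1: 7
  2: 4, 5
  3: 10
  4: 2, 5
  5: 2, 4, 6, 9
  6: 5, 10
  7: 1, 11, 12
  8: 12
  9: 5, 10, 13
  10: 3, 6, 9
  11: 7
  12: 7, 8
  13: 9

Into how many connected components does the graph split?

2

Starting from 1 we can reach 1, 7, 8, 11, 12. That is one component of size 5.
Starting from 2 we can reach 2, 3, 4, 5, 6, 9, 10, 13. That is one component of size 8.
Total: 2 components.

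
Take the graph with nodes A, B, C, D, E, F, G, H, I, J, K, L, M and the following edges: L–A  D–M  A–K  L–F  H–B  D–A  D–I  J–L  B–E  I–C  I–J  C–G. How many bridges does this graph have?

The edges on the cycle D-I-J-L-A-D are not bridges since each lies on that cycle.
But removing D–M disconnects D from M; removing F–L disconnects F from L; removing B–E disconnects B from E; removing I–C disconnects I from C — these are bridges.
In total 7 edges are bridges.

7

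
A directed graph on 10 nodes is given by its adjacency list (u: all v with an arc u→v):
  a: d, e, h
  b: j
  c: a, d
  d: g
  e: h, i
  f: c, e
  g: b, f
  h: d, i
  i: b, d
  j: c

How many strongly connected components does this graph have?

1

{a, b, c, d, e, f, g, h, i, j} are all mutually reachable — one SCC of size 10.
That gives 1 strongly connected component.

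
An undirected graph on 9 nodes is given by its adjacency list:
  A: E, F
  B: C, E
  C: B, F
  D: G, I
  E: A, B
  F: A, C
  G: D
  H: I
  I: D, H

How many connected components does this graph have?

Starting from D we can reach D, G, H, I. That is one component of size 4.
Starting from A we can reach A, B, C, E, F. That is one component of size 5.
Total: 2 components.

2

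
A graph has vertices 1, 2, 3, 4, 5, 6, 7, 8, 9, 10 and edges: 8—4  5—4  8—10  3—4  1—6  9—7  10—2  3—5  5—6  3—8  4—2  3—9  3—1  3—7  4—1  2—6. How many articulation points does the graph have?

1

Removing 3 increases the component count from 1 to 2, so 3 is a cut vertex.
By contrast removing 1 leaves 1 component; it is not a cut vertex. No other vertex is a cut vertex either.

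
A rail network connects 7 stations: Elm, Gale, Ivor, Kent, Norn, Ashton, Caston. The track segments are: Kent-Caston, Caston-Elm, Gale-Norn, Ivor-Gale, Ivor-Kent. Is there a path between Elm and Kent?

Yes

From Elm we can reach Elm, Gale, Ivor, Kent, Norn, Caston, which includes Kent.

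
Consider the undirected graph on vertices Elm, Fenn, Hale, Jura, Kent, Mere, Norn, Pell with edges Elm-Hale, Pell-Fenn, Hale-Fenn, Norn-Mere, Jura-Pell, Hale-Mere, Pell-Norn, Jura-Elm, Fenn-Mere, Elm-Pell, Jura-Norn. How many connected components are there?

Kent is isolated — a component by itself.
Starting from Elm we can reach Elm, Fenn, Hale, Jura, Mere, Norn, Pell. That is one component of size 7.
Total: 2 components.

2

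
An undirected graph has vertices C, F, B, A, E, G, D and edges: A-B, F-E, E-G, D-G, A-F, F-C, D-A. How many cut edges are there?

2

The edges on the cycle D-A-F-E-G-D are not bridges since each lies on that cycle.
But removing A-B disconnects A from B; removing F-C disconnects F from C — these are bridges.
That makes 2 bridges.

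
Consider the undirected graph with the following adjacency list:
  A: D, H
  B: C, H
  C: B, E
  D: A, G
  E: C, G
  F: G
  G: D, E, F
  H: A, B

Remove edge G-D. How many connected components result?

G and D are still connected via G-E-C-B-H-A-D, so the component count stays at 1.

1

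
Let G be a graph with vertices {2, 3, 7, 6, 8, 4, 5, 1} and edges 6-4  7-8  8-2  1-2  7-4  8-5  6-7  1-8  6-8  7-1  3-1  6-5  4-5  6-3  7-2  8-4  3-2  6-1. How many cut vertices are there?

Removing 8, for instance, still leaves 1 component. No single vertex removal increases the component count — the graph has no articulation points.

0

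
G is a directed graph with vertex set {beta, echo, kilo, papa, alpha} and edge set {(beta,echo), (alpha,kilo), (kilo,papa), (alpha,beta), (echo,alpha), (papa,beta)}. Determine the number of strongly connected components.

{beta, echo, kilo, papa, alpha} are all mutually reachable — one SCC of size 5.
That gives 1 strongly connected component.

1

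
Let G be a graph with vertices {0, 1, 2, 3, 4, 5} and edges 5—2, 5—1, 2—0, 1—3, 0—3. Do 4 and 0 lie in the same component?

No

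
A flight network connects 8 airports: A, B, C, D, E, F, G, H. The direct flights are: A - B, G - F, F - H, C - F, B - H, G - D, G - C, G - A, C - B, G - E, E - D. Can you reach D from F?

Yes

From F we can reach A, B, C, D, E, F, G, H, which includes D.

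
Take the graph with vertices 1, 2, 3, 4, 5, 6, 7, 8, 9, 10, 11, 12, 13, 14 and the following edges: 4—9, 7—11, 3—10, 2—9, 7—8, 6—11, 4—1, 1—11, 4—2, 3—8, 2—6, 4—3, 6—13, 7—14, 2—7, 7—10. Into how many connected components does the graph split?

12 is isolated — a component by itself.
5 is isolated — a component by itself.
Starting from 1 we can reach 1, 2, 3, 4, 6, 7, 8, 9, 10, 11, 13, 14. That is one component of size 12.
Total: 3 components.

3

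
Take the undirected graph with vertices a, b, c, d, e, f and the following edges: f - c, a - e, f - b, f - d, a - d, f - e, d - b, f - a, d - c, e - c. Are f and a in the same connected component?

From f we can reach a, b, c, d, e, f, which includes a.

Yes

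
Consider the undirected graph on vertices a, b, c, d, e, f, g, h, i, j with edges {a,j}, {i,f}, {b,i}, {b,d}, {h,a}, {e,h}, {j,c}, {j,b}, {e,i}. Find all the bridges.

b-d, c-j, f-i

The edges on the cycle e-h-a-j-b-i-e are not bridges since each lies on that cycle.
But removing f–i disconnects f from i; removing b–d disconnects b from d; removing j–c disconnects j from c — these are bridges.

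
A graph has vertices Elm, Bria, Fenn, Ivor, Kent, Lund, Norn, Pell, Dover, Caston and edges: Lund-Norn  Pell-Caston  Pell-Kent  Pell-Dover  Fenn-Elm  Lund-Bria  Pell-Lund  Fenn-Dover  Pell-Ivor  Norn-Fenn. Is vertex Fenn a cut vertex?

Yes

Deleting Fenn raises the number of components from 1 to 2, so Fenn is a cut vertex.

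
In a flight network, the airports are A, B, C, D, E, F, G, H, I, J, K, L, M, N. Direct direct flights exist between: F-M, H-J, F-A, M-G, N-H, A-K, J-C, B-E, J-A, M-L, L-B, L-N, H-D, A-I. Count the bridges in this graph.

7

The edges on the cycle F-M-L-N-H-J-A-F are not bridges since each lies on that cycle.
But removing B-L disconnects B from L; removing M-G disconnects M from G; removing B-E disconnects B from E; removing K-A disconnects K from A — these are bridges.
In total 7 edges are bridges.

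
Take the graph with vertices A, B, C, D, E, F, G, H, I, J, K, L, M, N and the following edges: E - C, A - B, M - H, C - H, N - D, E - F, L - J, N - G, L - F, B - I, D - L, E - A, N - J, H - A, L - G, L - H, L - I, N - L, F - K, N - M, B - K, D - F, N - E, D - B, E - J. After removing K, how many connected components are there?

With K gone, the remaining components are: {A, B, C, D, E, F, G, H, I, J, L, M, N}.
That is 1 component.

1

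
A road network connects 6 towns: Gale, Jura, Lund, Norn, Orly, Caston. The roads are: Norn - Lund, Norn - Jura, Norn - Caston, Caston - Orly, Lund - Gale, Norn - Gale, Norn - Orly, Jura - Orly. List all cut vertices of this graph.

Norn

Removing Norn increases the component count from 1 to 2, so Norn is a cut vertex.
By contrast removing Caston leaves 1 component; it is not a cut vertex. No other vertex is a cut vertex either.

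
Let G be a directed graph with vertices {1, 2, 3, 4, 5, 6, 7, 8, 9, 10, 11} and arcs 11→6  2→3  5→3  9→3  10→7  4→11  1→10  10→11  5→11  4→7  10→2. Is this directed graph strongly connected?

No

There is no directed path from 10 to 1, so the graph is not strongly connected.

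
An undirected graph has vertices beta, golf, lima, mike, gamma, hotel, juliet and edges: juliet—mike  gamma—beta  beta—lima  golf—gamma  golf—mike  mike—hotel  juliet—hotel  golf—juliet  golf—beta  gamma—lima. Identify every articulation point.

golf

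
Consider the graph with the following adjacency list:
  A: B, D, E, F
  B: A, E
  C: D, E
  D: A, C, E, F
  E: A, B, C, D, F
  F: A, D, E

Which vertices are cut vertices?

Removing D, for instance, still leaves 1 component. No single vertex removal increases the component count — the graph has no articulation points.

none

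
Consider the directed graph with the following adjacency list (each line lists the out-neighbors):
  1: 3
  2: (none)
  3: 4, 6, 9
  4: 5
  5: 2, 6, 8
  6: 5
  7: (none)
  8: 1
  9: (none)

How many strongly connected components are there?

{1, 3, 4, 5, 6, 8} are all mutually reachable — one SCC of size 6.
{9} is an SCC by itself.
{7} is an SCC by itself.
{2} is an SCC by itself.
That gives 4 strongly connected components.

4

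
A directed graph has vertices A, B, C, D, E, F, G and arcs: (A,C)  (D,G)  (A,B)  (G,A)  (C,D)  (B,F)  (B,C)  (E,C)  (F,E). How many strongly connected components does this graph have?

1

{A, B, C, D, E, F, G} are all mutually reachable — one SCC of size 7.
That gives 1 strongly connected component.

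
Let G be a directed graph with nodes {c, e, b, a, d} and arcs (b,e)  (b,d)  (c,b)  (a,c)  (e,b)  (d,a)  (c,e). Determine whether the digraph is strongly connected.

Yes

From e we can reach every vertex (a, b, c, d, e), and every vertex can reach e (a, b, c, d, e). So the whole graph is one strongly connected component.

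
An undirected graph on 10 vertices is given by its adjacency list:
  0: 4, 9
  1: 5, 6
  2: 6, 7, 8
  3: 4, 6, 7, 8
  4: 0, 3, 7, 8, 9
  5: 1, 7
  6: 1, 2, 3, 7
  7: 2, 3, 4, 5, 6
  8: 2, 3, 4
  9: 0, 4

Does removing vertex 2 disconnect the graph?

Deleting 2 leaves 1 component (was 1) (its neighbors 6, 7, 8 remain connected to each other), so 2 is not a cut vertex.

No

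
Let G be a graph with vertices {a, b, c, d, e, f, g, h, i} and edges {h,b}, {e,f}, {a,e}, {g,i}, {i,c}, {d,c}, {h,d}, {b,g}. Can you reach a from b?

The component containing b is {b, c, d, g, h, i}, and a is not in it.

No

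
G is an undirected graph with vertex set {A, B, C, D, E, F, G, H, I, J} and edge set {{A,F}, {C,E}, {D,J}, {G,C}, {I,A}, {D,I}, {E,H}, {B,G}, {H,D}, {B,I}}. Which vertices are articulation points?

A, D, I

Removing A increases the component count from 1 to 2, so A is a cut vertex.
Removing D increases the component count from 1 to 2, so D is a cut vertex.
Removing I increases the component count from 1 to 2, so I is a cut vertex.
By contrast removing E leaves 1 component; it is not a cut vertex. No other vertex is a cut vertex either.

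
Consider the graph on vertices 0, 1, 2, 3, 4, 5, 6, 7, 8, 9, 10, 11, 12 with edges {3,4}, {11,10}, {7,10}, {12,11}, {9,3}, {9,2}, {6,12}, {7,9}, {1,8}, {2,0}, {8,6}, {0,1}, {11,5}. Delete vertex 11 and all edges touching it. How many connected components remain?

2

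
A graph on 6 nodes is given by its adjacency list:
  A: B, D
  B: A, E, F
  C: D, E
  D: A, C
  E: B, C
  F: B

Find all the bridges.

The edges on the cycle A-B-E-C-D-A are not bridges since each lies on that cycle.
But removing B-F disconnects B from F — this is a bridge.

B-F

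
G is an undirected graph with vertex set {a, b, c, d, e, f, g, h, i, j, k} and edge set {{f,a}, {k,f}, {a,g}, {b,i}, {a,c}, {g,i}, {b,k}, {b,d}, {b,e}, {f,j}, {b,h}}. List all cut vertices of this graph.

a, b, f

Removing a increases the component count from 1 to 2, so a is a cut vertex.
Removing b increases the component count from 1 to 4, so b is a cut vertex.
Removing f increases the component count from 1 to 2, so f is a cut vertex.
By contrast removing i leaves 1 component; it is not a cut vertex. No other vertex is a cut vertex either.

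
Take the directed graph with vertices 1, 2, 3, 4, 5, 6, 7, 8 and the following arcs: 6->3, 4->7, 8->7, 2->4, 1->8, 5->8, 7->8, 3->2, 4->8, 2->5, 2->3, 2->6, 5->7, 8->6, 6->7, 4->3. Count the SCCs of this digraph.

2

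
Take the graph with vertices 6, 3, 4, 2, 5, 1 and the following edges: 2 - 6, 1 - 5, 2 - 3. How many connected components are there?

4 is isolated — a component by itself.
Starting from 1 we can reach 1, 5. That is one component of size 2.
Starting from 2 we can reach 2, 3, 6. That is one component of size 3.
Total: 3 components.

3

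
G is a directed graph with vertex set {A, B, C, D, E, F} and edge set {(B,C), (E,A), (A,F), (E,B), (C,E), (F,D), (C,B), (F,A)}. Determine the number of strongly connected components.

{B, C, E} are all mutually reachable — one SCC of size 3.
{A, F} are all mutually reachable — one SCC of size 2.
{D} is an SCC by itself.
That gives 3 strongly connected components.

3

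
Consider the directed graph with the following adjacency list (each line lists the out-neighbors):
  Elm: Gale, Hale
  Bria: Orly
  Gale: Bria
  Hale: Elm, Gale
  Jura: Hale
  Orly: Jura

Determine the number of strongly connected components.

1

{Elm, Bria, Gale, Hale, Jura, Orly} are all mutually reachable — one SCC of size 6.
That gives 1 strongly connected component.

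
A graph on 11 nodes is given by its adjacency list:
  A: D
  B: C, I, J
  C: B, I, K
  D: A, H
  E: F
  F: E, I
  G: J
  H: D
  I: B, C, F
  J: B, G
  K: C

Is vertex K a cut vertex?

No

Deleting K leaves 2 components (was 2), so K is not a cut vertex.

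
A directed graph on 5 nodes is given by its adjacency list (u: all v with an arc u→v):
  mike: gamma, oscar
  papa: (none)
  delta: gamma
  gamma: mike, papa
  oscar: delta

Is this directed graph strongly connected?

No

There is no directed path from papa to oscar, so the graph is not strongly connected.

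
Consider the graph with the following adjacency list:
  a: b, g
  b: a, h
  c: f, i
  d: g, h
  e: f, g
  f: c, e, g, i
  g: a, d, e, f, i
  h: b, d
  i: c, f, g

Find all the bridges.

none

The edges on the cycle g-i-c-f-g are not bridges since each lies on that cycle.
Every edge lies on some cycle, so there are no bridges.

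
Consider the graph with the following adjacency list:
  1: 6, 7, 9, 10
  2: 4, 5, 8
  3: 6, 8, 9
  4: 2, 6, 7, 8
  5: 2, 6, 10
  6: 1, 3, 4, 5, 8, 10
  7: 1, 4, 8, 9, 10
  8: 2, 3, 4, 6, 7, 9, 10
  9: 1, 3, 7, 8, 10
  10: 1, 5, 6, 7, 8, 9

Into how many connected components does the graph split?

1

Starting from 1 we can reach 1, 2, 3, 4, 5, 6, 7, 8, 9, 10. That is one component of size 10.
Total: 1 component.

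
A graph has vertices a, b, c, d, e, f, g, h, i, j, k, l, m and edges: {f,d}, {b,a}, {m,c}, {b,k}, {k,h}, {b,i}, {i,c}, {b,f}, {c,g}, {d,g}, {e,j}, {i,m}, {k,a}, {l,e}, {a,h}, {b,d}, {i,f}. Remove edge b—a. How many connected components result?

2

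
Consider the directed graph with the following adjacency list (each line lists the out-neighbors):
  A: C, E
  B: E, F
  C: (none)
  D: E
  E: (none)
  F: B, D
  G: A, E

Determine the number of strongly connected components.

{B, F} are all mutually reachable — one SCC of size 2.
{G} is an SCC by itself.
{E} is an SCC by itself.
{C} is an SCC by itself.
{D} is an SCC by itself.
(and 1 more singleton SCC)
That gives 6 strongly connected components.

6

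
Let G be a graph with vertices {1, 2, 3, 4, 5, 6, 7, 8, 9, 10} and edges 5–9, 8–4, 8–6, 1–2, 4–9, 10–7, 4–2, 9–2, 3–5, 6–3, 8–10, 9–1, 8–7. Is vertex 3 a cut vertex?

Deleting 3 leaves 1 component (was 1) (its neighbors 5, 6 remain connected to each other), so 3 is not a cut vertex.

No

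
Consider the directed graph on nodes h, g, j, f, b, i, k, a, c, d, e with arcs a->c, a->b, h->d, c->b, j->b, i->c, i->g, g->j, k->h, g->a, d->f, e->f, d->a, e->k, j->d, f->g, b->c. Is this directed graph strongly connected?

There is no directed path from h to i, so the graph is not strongly connected.

No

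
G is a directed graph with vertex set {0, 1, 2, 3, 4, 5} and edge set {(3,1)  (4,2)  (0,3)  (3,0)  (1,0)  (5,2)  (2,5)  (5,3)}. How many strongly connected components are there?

3

{0, 1, 3} are all mutually reachable — one SCC of size 3.
{2, 5} are all mutually reachable — one SCC of size 2.
{4} is an SCC by itself.
That gives 3 strongly connected components.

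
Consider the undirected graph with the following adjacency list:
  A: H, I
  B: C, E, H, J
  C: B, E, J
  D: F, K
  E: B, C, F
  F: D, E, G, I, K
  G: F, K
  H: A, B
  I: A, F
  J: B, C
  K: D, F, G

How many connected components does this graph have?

1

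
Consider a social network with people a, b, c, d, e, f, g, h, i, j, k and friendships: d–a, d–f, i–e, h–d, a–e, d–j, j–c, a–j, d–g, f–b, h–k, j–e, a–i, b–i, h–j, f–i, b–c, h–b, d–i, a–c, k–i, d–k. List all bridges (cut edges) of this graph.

The edges on the cycle h-d-f-b-h are not bridges since each lies on that cycle.
But removing d–g disconnects d from g — this is a bridge.

d-g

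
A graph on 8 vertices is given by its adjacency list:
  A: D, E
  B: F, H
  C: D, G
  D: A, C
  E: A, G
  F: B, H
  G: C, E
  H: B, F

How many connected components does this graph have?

Starting from B we can reach B, F, H. That is one component of size 3.
Starting from A we can reach A, C, D, E, G. That is one component of size 5.
Total: 2 components.

2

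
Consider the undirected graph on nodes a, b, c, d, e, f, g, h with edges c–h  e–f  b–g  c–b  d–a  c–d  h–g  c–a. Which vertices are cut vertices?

c

Removing c increases the component count from 2 to 3, so c is a cut vertex.
By contrast removing g leaves 2 components; it is not a cut vertex. No other vertex is a cut vertex either.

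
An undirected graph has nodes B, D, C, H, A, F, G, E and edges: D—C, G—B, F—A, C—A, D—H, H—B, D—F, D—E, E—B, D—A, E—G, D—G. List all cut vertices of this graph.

D

Removing D increases the component count from 1 to 2, so D is a cut vertex.
By contrast removing A leaves 1 component; it is not a cut vertex. No other vertex is a cut vertex either.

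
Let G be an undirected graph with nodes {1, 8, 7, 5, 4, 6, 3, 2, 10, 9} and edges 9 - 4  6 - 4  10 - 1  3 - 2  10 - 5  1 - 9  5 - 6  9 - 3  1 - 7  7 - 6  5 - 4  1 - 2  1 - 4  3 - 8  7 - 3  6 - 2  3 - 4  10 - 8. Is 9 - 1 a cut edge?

No

After removing 9 - 1, the path 9-4-1 still connects them, so the edge is not a bridge.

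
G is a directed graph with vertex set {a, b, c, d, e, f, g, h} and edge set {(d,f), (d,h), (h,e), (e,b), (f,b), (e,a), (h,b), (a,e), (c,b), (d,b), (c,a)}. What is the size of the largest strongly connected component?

2

{a, e} are all mutually reachable — one SCC of size 2.
{b} is an SCC by itself.
{g} is an SCC by itself.
{f} is an SCC by itself.
{d} is an SCC by itself.
(and 2 more singleton SCCs)
The largest has 2 vertices.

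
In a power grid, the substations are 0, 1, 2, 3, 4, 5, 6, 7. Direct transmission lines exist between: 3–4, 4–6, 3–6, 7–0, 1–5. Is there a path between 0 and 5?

No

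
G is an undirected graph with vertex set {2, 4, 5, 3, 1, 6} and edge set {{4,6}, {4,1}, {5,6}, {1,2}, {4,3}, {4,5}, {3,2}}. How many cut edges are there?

0

The edges on the cycle 4-5-6-4 are not bridges since each lies on that cycle.
Every edge lies on some cycle, so there are no bridges.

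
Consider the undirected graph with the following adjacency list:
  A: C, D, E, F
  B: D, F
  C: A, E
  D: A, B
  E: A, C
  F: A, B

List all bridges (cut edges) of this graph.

none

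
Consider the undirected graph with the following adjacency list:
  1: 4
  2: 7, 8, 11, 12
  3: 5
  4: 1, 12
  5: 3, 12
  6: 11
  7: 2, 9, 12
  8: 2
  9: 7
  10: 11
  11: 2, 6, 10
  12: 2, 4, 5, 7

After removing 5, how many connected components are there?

2

With 5 gone, the remaining components are: {3}; {1, 2, 4, 6, 7, 8, 9, 10, 11, 12}.
That is 2 components.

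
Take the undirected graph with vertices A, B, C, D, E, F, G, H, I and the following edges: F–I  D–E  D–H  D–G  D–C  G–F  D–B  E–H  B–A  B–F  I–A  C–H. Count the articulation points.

1

Removing D increases the component count from 1 to 2, so D is a cut vertex.
By contrast removing H leaves 1 component; it is not a cut vertex. No other vertex is a cut vertex either.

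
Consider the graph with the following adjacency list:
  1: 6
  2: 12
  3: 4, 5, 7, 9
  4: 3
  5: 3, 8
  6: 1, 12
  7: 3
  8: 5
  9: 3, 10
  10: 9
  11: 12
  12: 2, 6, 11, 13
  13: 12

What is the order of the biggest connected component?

Starting from 1 we can reach 1, 2, 6, 11, 12, 13. That is one component of size 6.
Starting from 3 we can reach 3, 4, 5, 7, 8, 9, 10. That is one component of size 7.
The largest has 7 vertices.

7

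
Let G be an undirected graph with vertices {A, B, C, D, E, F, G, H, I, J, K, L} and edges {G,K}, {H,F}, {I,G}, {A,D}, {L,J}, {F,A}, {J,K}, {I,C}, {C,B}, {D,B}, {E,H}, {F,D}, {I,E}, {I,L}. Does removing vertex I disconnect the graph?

Deleting I raises the number of components from 1 to 2, so I is a cut vertex.

Yes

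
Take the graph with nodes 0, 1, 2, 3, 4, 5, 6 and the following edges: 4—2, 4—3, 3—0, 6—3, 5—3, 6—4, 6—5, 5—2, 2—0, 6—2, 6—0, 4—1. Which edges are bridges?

1-4

The edges on the cycle 6-4-3-0-2-6 are not bridges since each lies on that cycle.
But removing 1—4 disconnects 1 from 4 — this is a bridge.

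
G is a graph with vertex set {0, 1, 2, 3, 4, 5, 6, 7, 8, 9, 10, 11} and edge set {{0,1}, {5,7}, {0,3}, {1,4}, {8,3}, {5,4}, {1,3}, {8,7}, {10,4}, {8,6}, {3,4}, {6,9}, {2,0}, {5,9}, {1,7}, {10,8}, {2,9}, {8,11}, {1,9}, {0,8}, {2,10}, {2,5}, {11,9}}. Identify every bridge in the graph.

The edges on the cycle 2-5-7-8-10-2 are not bridges since each lies on that cycle.
Every edge lies on some cycle, so there are no bridges.

none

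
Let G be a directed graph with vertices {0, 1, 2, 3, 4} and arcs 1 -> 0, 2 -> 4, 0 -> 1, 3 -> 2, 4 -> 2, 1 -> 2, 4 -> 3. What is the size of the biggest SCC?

{2, 3, 4} are all mutually reachable — one SCC of size 3.
{0, 1} are all mutually reachable — one SCC of size 2.
The largest has 3 vertices.

3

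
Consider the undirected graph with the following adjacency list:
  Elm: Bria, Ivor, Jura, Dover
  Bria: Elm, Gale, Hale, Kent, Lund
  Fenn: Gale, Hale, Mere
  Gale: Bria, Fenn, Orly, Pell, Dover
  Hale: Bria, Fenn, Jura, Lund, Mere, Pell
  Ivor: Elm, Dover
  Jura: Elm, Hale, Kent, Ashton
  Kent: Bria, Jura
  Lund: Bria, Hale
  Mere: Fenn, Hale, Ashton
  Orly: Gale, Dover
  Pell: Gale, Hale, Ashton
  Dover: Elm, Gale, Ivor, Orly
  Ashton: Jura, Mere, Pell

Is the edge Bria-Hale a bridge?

No

After removing Bria-Hale, the path Bria-Lund-Hale still connects them, so the edge is not a bridge.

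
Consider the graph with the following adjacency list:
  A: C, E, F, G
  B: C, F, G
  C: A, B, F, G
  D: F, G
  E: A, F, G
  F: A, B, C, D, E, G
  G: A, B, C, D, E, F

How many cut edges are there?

0

The edges on the cycle F-E-G-F are not bridges since each lies on that cycle.
Every edge lies on some cycle, so there are no bridges.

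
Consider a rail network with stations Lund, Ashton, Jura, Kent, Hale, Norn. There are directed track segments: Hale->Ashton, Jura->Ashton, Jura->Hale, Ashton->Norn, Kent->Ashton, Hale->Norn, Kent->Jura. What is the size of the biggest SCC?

{Ashton} is an SCC by itself.
{Kent} is an SCC by itself.
{Hale} is an SCC by itself.
{Norn} is an SCC by itself.
{Lund} is an SCC by itself.
(and 1 more singleton SCC)
The largest has 1 vertex.

1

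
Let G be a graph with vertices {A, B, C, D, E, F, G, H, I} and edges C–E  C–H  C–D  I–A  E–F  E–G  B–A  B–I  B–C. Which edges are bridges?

The edges on the cycle B-I-A-B are not bridges since each lies on that cycle.
But removing C–H disconnects C from H; removing B–C disconnects B from C; removing C–D disconnects C from D; removing C–E disconnects C from E — these are bridges.
In total 6 edges are bridges.

B-C, C-D, C-E, C-H, E-F, E-G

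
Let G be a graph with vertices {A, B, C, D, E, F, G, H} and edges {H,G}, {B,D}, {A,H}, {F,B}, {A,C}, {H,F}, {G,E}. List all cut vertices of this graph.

A, B, F, G, H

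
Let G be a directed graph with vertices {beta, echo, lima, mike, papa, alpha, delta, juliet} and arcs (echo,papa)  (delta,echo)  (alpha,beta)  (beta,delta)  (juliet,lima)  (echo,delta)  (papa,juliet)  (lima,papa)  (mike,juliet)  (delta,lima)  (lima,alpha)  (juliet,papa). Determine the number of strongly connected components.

{beta, echo, lima, papa, alpha, delta, juliet} are all mutually reachable — one SCC of size 7.
{mike} is an SCC by itself.
That gives 2 strongly connected components.

2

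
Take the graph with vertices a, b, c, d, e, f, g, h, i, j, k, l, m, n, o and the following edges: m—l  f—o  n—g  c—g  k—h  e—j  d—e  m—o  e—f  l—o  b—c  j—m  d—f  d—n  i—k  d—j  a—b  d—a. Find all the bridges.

h-k, i-k

The edges on the cycle d-a-b-c-g-n-d are not bridges since each lies on that cycle.
But removing k—h disconnects k from h; removing i—k disconnects i from k — these are bridges.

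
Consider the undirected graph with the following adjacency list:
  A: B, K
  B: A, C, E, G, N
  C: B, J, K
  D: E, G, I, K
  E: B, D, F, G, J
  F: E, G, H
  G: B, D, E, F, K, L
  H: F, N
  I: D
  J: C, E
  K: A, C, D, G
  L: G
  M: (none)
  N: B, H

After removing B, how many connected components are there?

2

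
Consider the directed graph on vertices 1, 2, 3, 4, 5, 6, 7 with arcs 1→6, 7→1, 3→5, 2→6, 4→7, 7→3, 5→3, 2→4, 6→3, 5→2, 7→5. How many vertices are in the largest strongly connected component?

7

{1, 2, 3, 4, 5, 6, 7} are all mutually reachable — one SCC of size 7.
The largest has 7 vertices.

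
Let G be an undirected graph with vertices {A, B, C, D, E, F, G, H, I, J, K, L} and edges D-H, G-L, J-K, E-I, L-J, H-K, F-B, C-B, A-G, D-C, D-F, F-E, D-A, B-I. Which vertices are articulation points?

D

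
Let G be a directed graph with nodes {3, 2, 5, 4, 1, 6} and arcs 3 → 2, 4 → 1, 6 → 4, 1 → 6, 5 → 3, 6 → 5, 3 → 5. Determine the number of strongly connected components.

3

{1, 4, 6} are all mutually reachable — one SCC of size 3.
{3, 5} are all mutually reachable — one SCC of size 2.
{2} is an SCC by itself.
That gives 3 strongly connected components.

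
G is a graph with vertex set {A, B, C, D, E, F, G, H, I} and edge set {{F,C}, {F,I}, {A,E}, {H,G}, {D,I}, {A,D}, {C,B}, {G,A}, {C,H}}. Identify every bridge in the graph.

A-E, B-C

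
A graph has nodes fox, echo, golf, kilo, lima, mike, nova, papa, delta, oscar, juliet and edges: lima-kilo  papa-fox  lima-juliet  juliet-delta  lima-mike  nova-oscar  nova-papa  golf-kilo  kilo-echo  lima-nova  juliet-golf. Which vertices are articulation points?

kilo, lima, nova, papa, juliet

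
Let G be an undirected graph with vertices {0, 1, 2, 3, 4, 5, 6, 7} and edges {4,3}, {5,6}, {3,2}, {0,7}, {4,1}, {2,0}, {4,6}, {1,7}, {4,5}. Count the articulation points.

Removing 4 increases the component count from 1 to 2, so 4 is a cut vertex.
By contrast removing 6 leaves 1 component; it is not a cut vertex. No other vertex is a cut vertex either.

1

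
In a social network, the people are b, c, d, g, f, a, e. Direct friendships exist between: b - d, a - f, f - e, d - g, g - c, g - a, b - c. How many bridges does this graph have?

3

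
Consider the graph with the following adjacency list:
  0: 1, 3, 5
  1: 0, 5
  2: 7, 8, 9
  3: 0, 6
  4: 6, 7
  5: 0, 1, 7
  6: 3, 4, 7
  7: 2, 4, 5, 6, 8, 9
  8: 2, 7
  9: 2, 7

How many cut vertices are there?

1

Removing 7 increases the component count from 1 to 2, so 7 is a cut vertex.
By contrast removing 4 leaves 1 component; it is not a cut vertex. No other vertex is a cut vertex either.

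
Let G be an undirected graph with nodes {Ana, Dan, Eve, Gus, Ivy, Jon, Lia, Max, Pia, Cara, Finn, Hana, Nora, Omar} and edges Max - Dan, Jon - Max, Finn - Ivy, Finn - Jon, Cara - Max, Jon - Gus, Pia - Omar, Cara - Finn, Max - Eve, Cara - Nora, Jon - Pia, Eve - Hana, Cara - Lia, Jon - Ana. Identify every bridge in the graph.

Ana-Jon, Cara-Lia, Cara-Nora, Dan-Max, Eve-Hana, Eve-Max, Finn-Ivy, Gus-Jon, Jon-Pia, Omar-Pia

The edges on the cycle Cara-Finn-Jon-Max-Cara are not bridges since each lies on that cycle.
But removing Gus - Jon disconnects Gus from Jon; removing Eve - Hana disconnects Eve from Hana; removing Dan - Max disconnects Dan from Max; removing Jon - Pia disconnects Jon from Pia — these are bridges.
In total 10 edges are bridges.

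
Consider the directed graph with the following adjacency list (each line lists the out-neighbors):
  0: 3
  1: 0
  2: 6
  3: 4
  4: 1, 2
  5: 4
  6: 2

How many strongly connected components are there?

{0, 1, 3, 4} are all mutually reachable — one SCC of size 4.
{2, 6} are all mutually reachable — one SCC of size 2.
{5} is an SCC by itself.
That gives 3 strongly connected components.

3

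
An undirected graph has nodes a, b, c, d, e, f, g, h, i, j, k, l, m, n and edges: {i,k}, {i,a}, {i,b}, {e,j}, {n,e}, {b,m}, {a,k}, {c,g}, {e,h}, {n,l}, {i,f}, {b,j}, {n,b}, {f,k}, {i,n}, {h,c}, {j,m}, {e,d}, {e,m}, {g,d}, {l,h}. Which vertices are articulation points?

i

Removing i increases the component count from 1 to 2, so i is a cut vertex.
By contrast removing h leaves 1 component; it is not a cut vertex. No other vertex is a cut vertex either.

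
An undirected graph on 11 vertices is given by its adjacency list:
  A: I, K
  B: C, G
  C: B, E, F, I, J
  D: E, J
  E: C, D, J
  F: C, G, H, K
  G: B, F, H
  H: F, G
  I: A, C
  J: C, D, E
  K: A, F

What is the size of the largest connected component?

Starting from A we can reach A, B, C, D, E, F, G, H, I, J, K. That is one component of size 11.
The largest has 11 vertices.

11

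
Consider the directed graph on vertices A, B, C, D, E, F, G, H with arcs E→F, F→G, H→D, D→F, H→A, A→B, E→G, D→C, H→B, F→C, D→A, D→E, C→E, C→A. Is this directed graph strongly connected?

No

There is no directed path from B to H, so the graph is not strongly connected.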